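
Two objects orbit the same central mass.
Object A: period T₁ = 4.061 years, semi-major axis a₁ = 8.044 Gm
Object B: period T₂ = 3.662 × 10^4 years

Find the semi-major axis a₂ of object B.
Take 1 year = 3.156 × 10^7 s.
T₁ = 4.061 years = 1.28165 × 10^8 s
T₂ = 3.662 × 10^4 years = 1.15573 × 10^12 s
a₁ = 8.044 Gm = 8.044 × 10^9 m
Kepler's third law: (T₂/T₁)² = (a₂/a₁)³  ⇒  a₂ = a₁ (T₂/T₁)^(2/3)
T₂/T₁ = 9017.48
(T₂/T₁)^(2/3) = 433.235
a₂ = 8.044 × 10^9 m × 433.235 = 3.48494 × 10^12 m ≈ 3.485 Tm

Final answer: a₂ = 3.485 Tm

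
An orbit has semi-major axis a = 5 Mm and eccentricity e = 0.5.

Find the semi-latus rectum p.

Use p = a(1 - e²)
a = 5 Mm = 5 × 10^6 m
e = 0.5,  e² = 0.25,  1 − e² = 0.75
p = a(1 − e²) = 5 × 10^6 m × 0.75 = 3.75 × 10^6 m ≈ 3.75 Mm

Final answer: p = 3.75 Mm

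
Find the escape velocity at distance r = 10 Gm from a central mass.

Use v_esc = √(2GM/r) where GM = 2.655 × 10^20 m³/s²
r = 10 Gm = 1 × 10^10 m
GM = 2.655 × 10^20 m³/s²
2GM/r = 2 × (2.655 × 10^20) / (1 × 10^10) = 5.31 × 10^10 m²/s²
v_esc = √(2GM/r) = 230434 m/s ≈ 230.4 km/s

Final answer: 230.4 km/s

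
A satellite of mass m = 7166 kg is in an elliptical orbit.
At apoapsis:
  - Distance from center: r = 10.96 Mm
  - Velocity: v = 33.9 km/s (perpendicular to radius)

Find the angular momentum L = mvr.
r = 10.96 Mm = 1.096 × 10^7 m
v = 33.9 km/s = 33900 m/s
vr = 33900 × 1.096 × 10^7 = 3.71544 × 10^11 m²/s
L = m × vr = 7166 × 3.71544 × 10^11 = 2.66248 × 10^15 kg·m²/s ≈ 2.662 × 10^15 kg·m²/s

Final answer: L = 2.662 × 10^15 kg·m²/s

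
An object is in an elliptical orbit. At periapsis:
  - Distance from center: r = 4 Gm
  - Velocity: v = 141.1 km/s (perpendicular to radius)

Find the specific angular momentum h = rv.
r = 4 Gm = 4 × 10^9 m
v = 141.1 km/s = 141100 m/s
h = rv = 4 × 10^9 × 141100 = 5.644 × 10^14 m²/s ≈ 5.644 × 10^14 m²/s

Final answer: h = 5.644 × 10^14 m²/s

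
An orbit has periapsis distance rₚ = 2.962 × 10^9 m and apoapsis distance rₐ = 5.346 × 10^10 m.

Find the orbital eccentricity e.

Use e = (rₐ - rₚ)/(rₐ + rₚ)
rₚ = 2.962 × 10^9 m
rₐ = 5.346 × 10^10 m
rₐ − rₚ = 5.0498 × 10^10 m
rₐ + rₚ = 5.6422 × 10^10 m
e = (rₐ − rₚ)/(rₐ + rₚ) = 0.895005

Final answer: e = 0.895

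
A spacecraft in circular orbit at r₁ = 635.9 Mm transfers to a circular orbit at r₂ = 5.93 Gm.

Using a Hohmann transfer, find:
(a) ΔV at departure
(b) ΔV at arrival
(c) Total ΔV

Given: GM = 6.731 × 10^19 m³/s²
r₁ = 635.9 Mm = 6.359 × 10^8 m
r₂ = 5.93 Gm = 5.93 × 10^9 m
GM = 6.731 × 10^19 m³/s²
Transfer ellipse: a_t = (r₁ + r₂)/2 = 3.28295 × 10^9 m
Circular speed at r₁: v₁ = √(GM/r₁) = 325346 m/s
Transfer speed at r₁ (periapsis): v₁ₜ = √(GM(2/r₁ − 1/a_t)) = 437261 m/s
(a) ΔV₁ = v₁ₜ − v₁ = 111915 m/s ≈ 111.9 km/s
Circular speed at r₂: v₂ = √(GM/r₂) = 106540 m/s
Transfer speed at r₂ (apoapsis): v₂ₜ = √(GM(2/r₂ − 1/a_t)) = 46889.4 m/s
(b) ΔV₂ = v₂ − v₂ₜ = 59650.5 m/s ≈ 59.65 km/s
(c) ΔV_total = ΔV₁ + ΔV₂ = 171565 m/s ≈ 171.6 km/s

Final answer:
(a) ΔV₁ = 111.9 km/s
(b) ΔV₂ = 59.65 km/s
(c) ΔV_total = 171.6 km/s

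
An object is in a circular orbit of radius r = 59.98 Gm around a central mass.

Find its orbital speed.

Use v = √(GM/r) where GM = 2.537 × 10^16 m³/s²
r = 59.98 Gm = 5.998 × 10^10 m
GM = 2.537 × 10^16 m³/s²
GM/r = (2.537 × 10^16) / (5.998 × 10^10) = 422974 m²/s²
v = √(GM/r) = 650.365 m/s ≈ 650.4 m/s

Final answer: 650.4 m/s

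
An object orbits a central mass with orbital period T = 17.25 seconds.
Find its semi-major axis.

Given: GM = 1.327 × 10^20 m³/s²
T = 17.25 seconds
GM = 1.327 × 10^20 m³/s²
Kepler's third law: a³ = GM T² / (4π²)
T² = 297.562 s²
a³ = (1.327 × 10^20) × 297.562 / (4π²) = 1.00021 × 10^21 m³
a = (a³)^(1/3) = 1.00007 × 10^7 m ≈ 10 Mm

Final answer: 10 Mm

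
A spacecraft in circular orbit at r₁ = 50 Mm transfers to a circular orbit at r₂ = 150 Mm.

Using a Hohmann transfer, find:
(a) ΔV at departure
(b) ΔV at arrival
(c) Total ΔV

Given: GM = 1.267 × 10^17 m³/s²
r₁ = 50 Mm = 5 × 10^7 m
r₂ = 150 Mm = 1.5 × 10^8 m
GM = 1.267 × 10^17 m³/s²
Transfer ellipse: a_t = (r₁ + r₂)/2 = 1 × 10^8 m
Circular speed at r₁: v₁ = √(GM/r₁) = 50338.9 m/s
Transfer speed at r₁ (periapsis): v₁ₜ = √(GM(2/r₁ − 1/a_t)) = 61652.3 m/s
(a) ΔV₁ = v₁ₜ − v₁ = 11313.4 m/s ≈ 11.31 km/s
Circular speed at r₂: v₂ = √(GM/r₂) = 29063.1 m/s
Transfer speed at r₂ (apoapsis): v₂ₜ = √(GM(2/r₂ − 1/a_t)) = 20550.8 m/s
(b) ΔV₂ = v₂ − v₂ₜ = 8512.4 m/s ≈ 8.512 km/s
(c) ΔV_total = ΔV₁ + ΔV₂ = 19825.8 m/s ≈ 19.83 km/s

Final answer:
(a) ΔV₁ = 11.31 km/s
(b) ΔV₂ = 8.512 km/s
(c) ΔV_total = 19.83 km/s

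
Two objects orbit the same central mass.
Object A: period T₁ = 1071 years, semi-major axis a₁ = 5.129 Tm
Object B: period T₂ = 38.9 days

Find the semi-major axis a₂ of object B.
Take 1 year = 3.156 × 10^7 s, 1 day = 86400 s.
T₁ = 1071 years = 3.38008 × 10^10 s
T₂ = 38.9 days = 3.36096 × 10^6 s
a₁ = 5.129 Tm = 5.129 × 10^12 m
Kepler's third law: (T₂/T₁)² = (a₂/a₁)³  ⇒  a₂ = a₁ (T₂/T₁)^(2/3)
T₂/T₁ = 9.94345 × 10^-5
(T₂/T₁)^(2/3) = 0.0021463
a₂ = 5.129 × 10^12 m × 0.0021463 = 1.10084 × 10^10 m ≈ 11.01 Gm

Final answer: a₂ = 11.01 Gm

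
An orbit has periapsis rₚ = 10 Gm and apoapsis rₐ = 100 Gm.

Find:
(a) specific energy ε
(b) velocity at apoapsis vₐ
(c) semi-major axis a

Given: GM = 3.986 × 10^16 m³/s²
rₚ = 10 Gm = 1 × 10^10 m
rₐ = 100 Gm = 1 × 10^11 m
GM = 3.986 × 10^16 m³/s²
a = (rₚ + rₐ)/2 = 5.5 × 10^10 m
e = (rₐ − rₚ)/(rₐ + rₚ) = (9 × 10^10) / (1.1 × 10^11) = 0.818182
(a) 2a = 1.1 × 10^11 m;  ε = −GM/(2a) = -362364 J/kg ≈ -362.4 kJ/kg
(b) vₐ² = GM (2/rₐ − 1/a) = 3.986 × 10^16 × (2 × 10^-11 − 1.81818 × 10^-11) = 72472.7 m²/s²;  vₐ = 269.208 m/s ≈ 269.2 m/s
(c) a = 5.5 × 10^10 m ≈ 55 Gm

Final answer:
(a) specific energy ε = -362.4 kJ/kg
(b) velocity at apoapsis vₐ = 269.2 m/s
(c) semi-major axis a = 55 Gm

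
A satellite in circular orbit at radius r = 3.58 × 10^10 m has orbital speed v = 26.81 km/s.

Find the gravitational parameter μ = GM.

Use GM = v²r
r = 3.58 × 10^10 m
v = 26.81 km/s = 26810 m/s
v² = 7.18776 × 10^8 m²/s²
GM = v²r = 7.18776 × 10^8 × 3.58 × 10^10 = 2.57322 × 10^19 m³/s²
GM ≈ 2.573 × 10^19 m³/s²

Final answer: GM = 2.573 × 10^19 m³/s²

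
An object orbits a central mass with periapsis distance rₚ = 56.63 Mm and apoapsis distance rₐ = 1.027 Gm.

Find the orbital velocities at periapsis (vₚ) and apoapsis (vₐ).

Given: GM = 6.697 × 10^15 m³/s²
rₚ = 56.63 Mm = 5.663 × 10^7 m
rₐ = 1.027 Gm = 1.027 × 10^9 m
GM = 6.697 × 10^15 m³/s²
a = (rₚ + rₐ)/2 = 5.41815 × 10^8 m
Vis-viva: v² = GM (2/r − 1/a)
vₚ² = 6.697 × 10^15 × (3.5317 × 10^-8 − 1.84565 × 10^-9) = 2.24157 × 10^8 m²/s²
vₚ = 14971.9 m/s ≈ 14.97 km/s
vₐ² = 6.697 × 10^15 × (1.94742 × 10^-9 − 1.84565 × 10^-9) = 681562 m²/s²
vₐ = 825.568 m/s ≈ 825.6 m/s

Final answer: vₚ = 14.97 km/s, vₐ = 825.6 m/s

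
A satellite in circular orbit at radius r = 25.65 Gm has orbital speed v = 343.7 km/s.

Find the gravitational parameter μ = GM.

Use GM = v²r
r = 25.65 Gm = 2.565 × 10^10 m
v = 343.7 km/s = 343700 m/s
v² = 1.1813 × 10^11 m²/s²
GM = v²r = 1.1813 × 10^11 × 2.565 × 10^10 = 3.03003 × 10^21 m³/s²
GM ≈ 3.03 × 10^21 m³/s²

Final answer: GM = 3.03 × 10^21 m³/s²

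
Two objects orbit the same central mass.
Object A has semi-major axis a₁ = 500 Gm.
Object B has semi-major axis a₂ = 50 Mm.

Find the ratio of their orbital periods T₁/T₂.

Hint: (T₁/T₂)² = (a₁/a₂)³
a₁ = 500 Gm = 5 × 10^11 m
a₂ = 50 Mm = 5 × 10^7 m
a₁/a₂ = 10000
T₁/T₂ = (a₁/a₂)^(3/2) = (10000)^1.5 = 1 × 10^6

Final answer: T₁/T₂ = 1 × 10^6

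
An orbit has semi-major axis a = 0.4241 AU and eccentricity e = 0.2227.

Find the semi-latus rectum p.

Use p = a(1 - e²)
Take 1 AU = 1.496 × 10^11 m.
a = 0.4241 AU = 6.34454 × 10^10 m
e = 0.2227,  e² = 0.0495953,  1 − e² = 0.950405
p = a(1 − e²) = 6.34454 × 10^10 m × 0.950405 = 6.02988 × 10^10 m ≈ 0.4031 AU

Final answer: p = 0.4031 AU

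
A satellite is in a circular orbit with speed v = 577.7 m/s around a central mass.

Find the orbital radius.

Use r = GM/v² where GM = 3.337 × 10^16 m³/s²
v = 577.7 m/s
GM = 3.337 × 10^16 m³/s²
v² = 333737 m²/s²
r = GM/v² = (3.337 × 10^16) / 333737 = 9.99888 × 10^10 m ≈ 99.99 Gm

Final answer: 99.99 Gm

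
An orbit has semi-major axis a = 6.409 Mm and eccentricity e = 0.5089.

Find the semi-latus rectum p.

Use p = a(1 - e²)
a = 6.409 Mm = 6.409 × 10^6 m
e = 0.5089,  e² = 0.258979,  1 − e² = 0.741021
p = a(1 − e²) = 6.409 × 10^6 m × 0.741021 = 4.7492 × 10^6 m ≈ 4.749 Mm

Final answer: p = 4.749 Mm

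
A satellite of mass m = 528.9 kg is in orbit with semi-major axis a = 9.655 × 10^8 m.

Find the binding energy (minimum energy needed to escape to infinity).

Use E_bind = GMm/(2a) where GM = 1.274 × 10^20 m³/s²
a = 9.655 × 10^8 m
GM = 1.274 × 10^20 m³/s²
m = 528.9 kg
GMm = 1.274 × 10^20 × 528.9 = 6.73819 × 10^22 m³·kg/s²
2a = 1.931 × 10^9 m
E_bind = GMm/(2a) = 3.48948 × 10^13 J ≈ 34.89 TJ

Final answer: 34.89 TJ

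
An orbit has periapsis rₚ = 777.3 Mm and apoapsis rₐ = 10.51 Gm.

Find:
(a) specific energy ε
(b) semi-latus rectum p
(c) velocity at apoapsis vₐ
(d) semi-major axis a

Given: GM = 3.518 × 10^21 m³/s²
rₚ = 777.3 Mm = 7.773 × 10^8 m
rₐ = 10.51 Gm = 1.051 × 10^10 m
GM = 3.518 × 10^21 m³/s²
a = (rₚ + rₐ)/2 = 5.64365 × 10^9 m
e = (rₐ − rₚ)/(rₐ + rₚ) = (9.7327 × 10^9) / (1.12873 × 10^10) = 0.86227
(a) 2a = 1.12873 × 10^10 m;  ε = −GM/(2a) = -3.11678 × 10^11 J/kg ≈ -311.7 GJ/kg
(b) 1 − e² = 0.25649;  p = a(1 − e²) = 5.64365 × 10^9 × 0.25649 = 1.44754 × 10^9 m ≈ 1.448 Gm
(c) vₐ² = GM (2/rₐ − 1/a) = 3.518 × 10^21 × (1.90295 × 10^-10 − 1.7719 × 10^-10) = 4.61022 × 10^10 m²/s²;  vₐ = 214714 m/s ≈ 214.7 km/s
(d) a = 5.64365 × 10^9 m ≈ 5.644 Gm

Final answer:
(a) specific energy ε = -311.7 GJ/kg
(b) semi-latus rectum p = 1.448 Gm
(c) velocity at apoapsis vₐ = 214.7 km/s
(d) semi-major axis a = 5.644 Gm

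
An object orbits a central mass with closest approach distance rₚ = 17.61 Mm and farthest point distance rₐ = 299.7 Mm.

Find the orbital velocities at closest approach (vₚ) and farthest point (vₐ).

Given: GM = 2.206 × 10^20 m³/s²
rₚ = 17.61 Mm = 1.761 × 10^7 m
rₐ = 299.7 Mm = 2.997 × 10^8 m
GM = 2.206 × 10^20 m³/s²
a = (rₚ + rₐ)/2 = 1.58655 × 10^8 m
Vis-viva: v² = GM (2/r − 1/a)
vₚ² = 2.206 × 10^20 × (1.13572 × 10^-7 − 6.30298 × 10^-9) = 2.36635 × 10^13 m²/s²
vₚ = 4.86452 × 10^6 m/s ≈ 4865 km/s
vₐ² = 2.206 × 10^20 × (6.67334 × 10^-9 − 6.30298 × 10^-9) = 8.17004 × 10^10 m²/s²
vₐ = 285833 m/s ≈ 285.8 km/s

Final answer: vₚ = 4865 km/s, vₐ = 285.8 km/s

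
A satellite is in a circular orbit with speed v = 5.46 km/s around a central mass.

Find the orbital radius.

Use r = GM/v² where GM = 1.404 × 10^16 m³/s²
v = 5.46 km/s = 5460 m/s
GM = 1.404 × 10^16 m³/s²
v² = 2.98116 × 10^7 m²/s²
r = GM/v² = (1.404 × 10^16) / (2.98116 × 10^7) = 4.70958 × 10^8 m ≈ 471 Mm

Final answer: 471 Mm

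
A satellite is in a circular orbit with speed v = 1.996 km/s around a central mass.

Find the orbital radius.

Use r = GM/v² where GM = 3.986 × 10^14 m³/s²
v = 1.996 km/s = 1996 m/s
GM = 3.986 × 10^14 m³/s²
v² = 3.98402 × 10^6 m²/s²
r = GM/v² = (3.986 × 10^14) / (3.98402 × 10^6) = 1.0005 × 10^8 m ≈ 100 Mm

Final answer: 100 Mm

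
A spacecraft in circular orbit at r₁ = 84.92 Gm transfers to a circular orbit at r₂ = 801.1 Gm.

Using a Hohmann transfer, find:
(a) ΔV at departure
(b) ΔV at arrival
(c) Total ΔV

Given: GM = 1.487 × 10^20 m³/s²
r₁ = 84.92 Gm = 8.492 × 10^10 m
r₂ = 801.1 Gm = 8.011 × 10^11 m
GM = 1.487 × 10^20 m³/s²
Transfer ellipse: a_t = (r₁ + r₂)/2 = 4.4301 × 10^11 m
Circular speed at r₁: v₁ = √(GM/r₁) = 41845.7 m/s
Transfer speed at r₁ (periapsis): v₁ₜ = √(GM(2/r₁ − 1/a_t)) = 56271.3 m/s
(a) ΔV₁ = v₁ₜ − v₁ = 14425.7 m/s ≈ 14.43 km/s
Circular speed at r₂: v₂ = √(GM/r₂) = 13624.2 m/s
Transfer speed at r₂ (apoapsis): v₂ₜ = √(GM(2/r₂ − 1/a_t)) = 5965 m/s
(b) ΔV₂ = v₂ − v₂ₜ = 7659.24 m/s ≈ 7.659 km/s
(c) ΔV_total = ΔV₁ + ΔV₂ = 22084.9 m/s ≈ 22.08 km/s

Final answer:
(a) ΔV₁ = 14.43 km/s
(b) ΔV₂ = 7.659 km/s
(c) ΔV_total = 22.08 km/s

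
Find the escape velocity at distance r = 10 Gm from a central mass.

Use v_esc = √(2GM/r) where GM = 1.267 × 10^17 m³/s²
r = 10 Gm = 1 × 10^10 m
GM = 1.267 × 10^17 m³/s²
2GM/r = 2 × (1.267 × 10^17) / (1 × 10^10) = 2.534 × 10^7 m²/s²
v_esc = √(2GM/r) = 5033.89 m/s ≈ 5.034 km/s

Final answer: 5.034 km/s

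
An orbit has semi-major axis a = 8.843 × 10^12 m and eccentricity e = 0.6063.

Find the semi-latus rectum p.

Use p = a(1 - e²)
a = 8.843 × 10^12 m
e = 0.6063,  e² = 0.3676,  1 − e² = 0.6324
p = a(1 − e²) = 8.843 × 10^12 m × 0.6324 = 5.59232 × 10^12 m ≈ 5.592 × 10^12 m

Final answer: p = 5.592 × 10^12 m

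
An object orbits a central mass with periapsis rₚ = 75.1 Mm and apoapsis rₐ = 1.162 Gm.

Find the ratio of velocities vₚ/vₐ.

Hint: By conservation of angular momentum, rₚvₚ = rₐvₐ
rₚ = 75.1 Mm = 7.51 × 10^7 m
rₐ = 1.162 Gm = 1.162 × 10^9 m
rₚvₚ = rₐvₐ  ⇒  vₚ/vₐ = rₐ/rₚ
vₚ/vₐ = (1.162 × 10^9) / (7.51 × 10^7) = 15.4727

Final answer: vₚ/vₐ = 15.47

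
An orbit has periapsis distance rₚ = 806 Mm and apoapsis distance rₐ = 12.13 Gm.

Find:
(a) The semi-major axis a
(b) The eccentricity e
rₚ = 806 Mm = 8.06 × 10^8 m
rₐ = 12.13 Gm = 1.213 × 10^10 m
(a) a = (rₚ + rₐ)/2 = 6.468 × 10^9 m ≈ 6.468 Gm
(b) e = (rₐ − rₚ)/(rₐ + rₚ) = (1.1324 × 10^10) / (1.2936 × 10^10) = 0.875387

Final answer:
(a) a = 6.468 Gm
(b) e = 0.8754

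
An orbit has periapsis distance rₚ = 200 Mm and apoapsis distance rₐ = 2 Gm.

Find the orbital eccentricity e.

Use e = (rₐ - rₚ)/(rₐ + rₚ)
rₚ = 200 Mm = 2 × 10^8 m
rₐ = 2 Gm = 2 × 10^9 m
rₐ − rₚ = 1.8 × 10^9 m
rₐ + rₚ = 2.2 × 10^9 m
e = (rₐ − rₚ)/(rₐ + rₚ) = 0.818182

Final answer: e = 0.8182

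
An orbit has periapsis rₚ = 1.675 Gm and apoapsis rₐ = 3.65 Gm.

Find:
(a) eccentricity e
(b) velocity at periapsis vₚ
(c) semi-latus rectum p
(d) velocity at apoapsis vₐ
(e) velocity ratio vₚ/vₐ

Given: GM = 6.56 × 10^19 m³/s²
rₚ = 1.675 Gm = 1.675 × 10^9 m
rₐ = 3.65 Gm = 3.65 × 10^9 m
GM = 6.56 × 10^19 m³/s²
a = (rₚ + rₐ)/2 = 2.6625 × 10^9 m
e = (rₐ − rₚ)/(rₐ + rₚ) = (1.975 × 10^9) / (5.325 × 10^9) = 0.370892
(a) e = 0.370892 ≈ 0.3709
(b) vₚ² = GM (2/rₚ − 1/a) = 6.56 × 10^19 × (1.19403 × 10^-9 − 3.75587 × 10^-10) = 5.36899 × 10^10 m²/s²;  vₚ = 231711 m/s ≈ 231.7 km/s
(c) 1 − e² = 0.862439;  p = a(1 − e²) = 2.6625 × 10^9 × 0.862439 = 2.29624 × 10^9 m ≈ 2.296 Gm
(d) vₐ² = GM (2/rₐ − 1/a) = 6.56 × 10^19 × (5.47945 × 10^-10 − 3.75587 × 10^-10) = 1.13067 × 10^10 m²/s²;  vₐ = 106333 m/s ≈ 106.3 km/s
(e) vₚ/vₐ = rₐ/rₚ (angular momentum) = (3.65 × 10^9) / (1.675 × 10^9) = 2.1791 ≈ 2.179

Final answer:
(a) eccentricity e = 0.3709
(b) velocity at periapsis vₚ = 231.7 km/s
(c) semi-latus rectum p = 2.296 Gm
(d) velocity at apoapsis vₐ = 106.3 km/s
(e) velocity ratio vₚ/vₐ = 2.179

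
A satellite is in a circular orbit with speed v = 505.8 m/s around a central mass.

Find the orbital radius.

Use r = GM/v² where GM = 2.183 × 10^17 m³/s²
v = 505.8 m/s
GM = 2.183 × 10^17 m³/s²
v² = 255834 m²/s²
r = GM/v² = (2.183 × 10^17) / 255834 = 8.53289 × 10^11 m ≈ 853.3 Gm

Final answer: 853.3 Gm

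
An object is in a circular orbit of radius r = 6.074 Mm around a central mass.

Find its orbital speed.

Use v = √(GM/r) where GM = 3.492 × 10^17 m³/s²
r = 6.074 Mm = 6.074 × 10^6 m
GM = 3.492 × 10^17 m³/s²
GM/r = (3.492 × 10^17) / (6.074 × 10^6) = 5.74909 × 10^10 m²/s²
v = √(GM/r) = 239773 m/s ≈ 239.8 km/s

Final answer: 239.8 km/s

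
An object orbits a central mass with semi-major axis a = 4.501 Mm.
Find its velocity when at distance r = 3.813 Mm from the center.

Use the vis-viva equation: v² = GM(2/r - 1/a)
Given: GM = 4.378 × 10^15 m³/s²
a = 4.501 Mm = 4.501 × 10^6 m
r = 3.813 Mm = 3.813 × 10^6 m
GM = 4.378 × 10^15 m³/s²
2/r − 1/a = 5.24521 × 10^-7 − 2.22173 × 10^-7 = 3.02349 × 10^-7 m⁻¹
v² = GM (2/r − 1/a) = 1.32368 × 10^9 m²/s²
v = 36382.4 m/s ≈ 36.38 km/s

Final answer: 36.38 km/s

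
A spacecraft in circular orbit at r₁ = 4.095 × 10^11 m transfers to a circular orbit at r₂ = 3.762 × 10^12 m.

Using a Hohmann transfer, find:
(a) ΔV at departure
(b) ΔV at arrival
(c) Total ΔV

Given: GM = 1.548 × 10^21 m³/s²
r₁ = 4.095 × 10^11 m
r₂ = 3.762 × 10^12 m
GM = 1.548 × 10^21 m³/s²
Transfer ellipse: a_t = (r₁ + r₂)/2 = 2.08575 × 10^12 m
Circular speed at r₁: v₁ = √(GM/r₁) = 61483.5 m/s
Transfer speed at r₁ (periapsis): v₁ₜ = √(GM(2/r₁ − 1/a_t)) = 82572.8 m/s
(a) ΔV₁ = v₁ₜ − v₁ = 21089.3 m/s ≈ 21.09 km/s
Circular speed at r₂: v₂ = √(GM/r₂) = 20285.1 m/s
Transfer speed at r₂ (apoapsis): v₂ₜ = √(GM(2/r₂ − 1/a_t)) = 8988.18 m/s
(b) ΔV₂ = v₂ − v₂ₜ = 11296.9 m/s ≈ 11.3 km/s
(c) ΔV_total = ΔV₁ + ΔV₂ = 32386.1 m/s ≈ 32.39 km/s

Final answer:
(a) ΔV₁ = 21.09 km/s
(b) ΔV₂ = 11.3 km/s
(c) ΔV_total = 32.39 km/s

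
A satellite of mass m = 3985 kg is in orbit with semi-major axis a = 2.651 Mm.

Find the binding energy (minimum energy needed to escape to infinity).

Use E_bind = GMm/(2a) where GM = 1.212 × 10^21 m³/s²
a = 2.651 Mm = 2.651 × 10^6 m
GM = 1.212 × 10^21 m³/s²
m = 3985 kg
GMm = 1.212 × 10^21 × 3985 = 4.82982 × 10^24 m³·kg/s²
2a = 5.302 × 10^6 m
E_bind = GMm/(2a) = 9.10943 × 10^17 J ≈ 910.9 PJ

Final answer: 910.9 PJ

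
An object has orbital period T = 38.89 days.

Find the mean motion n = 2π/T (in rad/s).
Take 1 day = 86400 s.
T = 38.89 days = 3.3601 × 10^6 s
n = 2π / (3.3601 × 10^6 s) = 1.86994 × 10^-6 rad/s ≈ 1.87 × 10^-6 rad/s

Final answer: n = 1.87 × 10^-6 rad/s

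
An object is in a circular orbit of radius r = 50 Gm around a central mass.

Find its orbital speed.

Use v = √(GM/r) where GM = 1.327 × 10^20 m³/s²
r = 50 Gm = 5 × 10^10 m
GM = 1.327 × 10^20 m³/s²
GM/r = (1.327 × 10^20) / (5 × 10^10) = 2.654 × 10^9 m²/s²
v = √(GM/r) = 51517 m/s ≈ 51.52 km/s

Final answer: 51.52 km/s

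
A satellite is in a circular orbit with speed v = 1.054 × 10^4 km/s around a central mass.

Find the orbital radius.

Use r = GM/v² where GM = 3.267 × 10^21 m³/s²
v = 1.054 × 10^4 km/s = 1.054 × 10^7 m/s
GM = 3.267 × 10^21 m³/s²
v² = 1.11092 × 10^14 m²/s²
r = GM/v² = (3.267 × 10^21) / (1.11092 × 10^14) = 2.94082 × 10^7 m ≈ 29.41 Mm

Final answer: 29.41 Mm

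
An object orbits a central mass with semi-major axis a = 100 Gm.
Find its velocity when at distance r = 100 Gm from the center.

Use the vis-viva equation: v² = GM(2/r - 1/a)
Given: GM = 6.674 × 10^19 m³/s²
a = 100 Gm = 1 × 10^11 m
r = 100 Gm = 1 × 10^11 m
GM = 6.674 × 10^19 m³/s²
2/r − 1/a = 2 × 10^-11 − 1 × 10^-11 = 1 × 10^-11 m⁻¹
v² = GM (2/r − 1/a) = 6.674 × 10^8 m²/s²
v = 25834.1 m/s ≈ 25.83 km/s

Final answer: 25.83 km/s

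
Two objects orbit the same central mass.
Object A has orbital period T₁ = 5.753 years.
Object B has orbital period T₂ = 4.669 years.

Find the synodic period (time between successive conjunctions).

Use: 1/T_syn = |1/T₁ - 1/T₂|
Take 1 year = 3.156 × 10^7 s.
T₁ = 5.753 years = 1.81565 × 10^8 s
T₂ = 4.669 years = 1.47354 × 10^8 s
1/T₁ = 5.50768 × 10^-9 s⁻¹
1/T₂ = 6.78639 × 10^-9 s⁻¹
|1/T₁ − 1/T₂| = 1.27872 × 10^-9 s⁻¹
T_syn = 1 / |1/T₁ − 1/T₂| = 7.82035 × 10^8 s ≈ 24.78 years

Final answer: T_syn = 24.78 years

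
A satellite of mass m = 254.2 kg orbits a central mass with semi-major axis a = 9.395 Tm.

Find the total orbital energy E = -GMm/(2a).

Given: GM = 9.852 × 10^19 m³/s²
a = 9.395 Tm = 9.395 × 10^12 m
GM = 9.852 × 10^19 m³/s²
2a = 1.879 × 10^13 m
GMm = 9.852 × 10^19 × 254.2 = 2.50438 × 10^22 m³·kg/s²
E = −GMm/(2a) = -1.33283 × 10^9 J ≈ -1.333 GJ

Final answer: -1.333 GJ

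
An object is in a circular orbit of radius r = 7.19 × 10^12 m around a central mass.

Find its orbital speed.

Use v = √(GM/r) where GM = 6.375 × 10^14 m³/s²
r = 7.19 × 10^12 m
GM = 6.375 × 10^14 m³/s²
GM/r = (6.375 × 10^14) / (7.19 × 10^12) = 88.6648 m²/s²
v = √(GM/r) = 9.4162 m/s ≈ 9.416 m/s

Final answer: 9.416 m/s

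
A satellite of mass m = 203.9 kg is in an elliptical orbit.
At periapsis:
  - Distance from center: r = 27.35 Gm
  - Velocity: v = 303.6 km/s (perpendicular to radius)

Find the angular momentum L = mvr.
r = 27.35 Gm = 2.735 × 10^10 m
v = 303.6 km/s = 303600 m/s
vr = 303600 × 2.735 × 10^10 = 8.30346 × 10^15 m²/s
L = m × vr = 203.9 × 8.30346 × 10^15 = 1.69308 × 10^18 kg·m²/s ≈ 1.693 × 10^18 kg·m²/s

Final answer: L = 1.693 × 10^18 kg·m²/s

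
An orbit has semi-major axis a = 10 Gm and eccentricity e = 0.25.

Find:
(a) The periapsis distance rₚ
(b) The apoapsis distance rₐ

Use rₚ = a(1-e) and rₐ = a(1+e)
a = 10 Gm = 1 × 10^10 m
e = 0.25:  1 − e = 0.75,  1 + e = 1.25
(a) rₚ = a(1 − e) = 1 × 10^10 m × 0.75 = 7.5 × 10^9 m ≈ 7.5 Gm
(b) rₐ = a(1 + e) = 1 × 10^10 m × 1.25 = 1.25 × 10^10 m ≈ 12.5 Gm

Final answer:
(a) rₚ = 7.5 Gm
(b) rₐ = 12.5 Gm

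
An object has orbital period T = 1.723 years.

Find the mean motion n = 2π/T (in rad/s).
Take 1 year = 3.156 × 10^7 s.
T = 1.723 years = 5.43779 × 10^7 s
n = 2π / (5.43779 × 10^7 s) = 1.15547 × 10^-7 rad/s ≈ 1.155 × 10^-7 rad/s

Final answer: n = 1.155 × 10^-7 rad/s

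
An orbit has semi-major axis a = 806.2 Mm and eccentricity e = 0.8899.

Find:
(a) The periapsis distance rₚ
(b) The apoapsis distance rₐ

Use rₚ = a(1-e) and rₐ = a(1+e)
a = 806.2 Mm = 8.062 × 10^8 m
e = 0.8899:  1 − e = 0.1101,  1 + e = 1.8899
(a) rₚ = a(1 − e) = 8.062 × 10^8 m × 0.1101 = 8.87626 × 10^7 m ≈ 88.76 Mm
(b) rₐ = a(1 + e) = 8.062 × 10^8 m × 1.8899 = 1.52364 × 10^9 m ≈ 1.524 Gm

Final answer:
(a) rₚ = 88.76 Mm
(b) rₐ = 1.524 Gm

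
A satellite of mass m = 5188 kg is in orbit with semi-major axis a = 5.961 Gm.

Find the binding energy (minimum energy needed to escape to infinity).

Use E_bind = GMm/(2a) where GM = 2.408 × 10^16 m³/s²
a = 5.961 Gm = 5.961 × 10^9 m
GM = 2.408 × 10^16 m³/s²
m = 5188 kg
GMm = 2.408 × 10^16 × 5188 = 1.24927 × 10^20 m³·kg/s²
2a = 1.1922 × 10^10 m
E_bind = GMm/(2a) = 1.04787 × 10^10 J ≈ 10.48 GJ

Final answer: 10.48 GJ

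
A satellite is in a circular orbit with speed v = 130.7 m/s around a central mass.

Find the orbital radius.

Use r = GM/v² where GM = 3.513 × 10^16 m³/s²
v = 130.7 m/s
GM = 3.513 × 10^16 m³/s²
v² = 17082.5 m²/s²
r = GM/v² = (3.513 × 10^16) / 17082.5 = 2.05649 × 10^12 m ≈ 2.056 Tm

Final answer: 2.056 Tm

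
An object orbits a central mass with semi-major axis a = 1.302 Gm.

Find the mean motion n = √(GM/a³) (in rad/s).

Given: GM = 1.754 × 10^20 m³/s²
a = 1.302 Gm = 1.302 × 10^9 m
GM = 1.754 × 10^20 m³/s²
a³ = 2.20716 × 10^27 m³
GM/a³ = (1.754 × 10^20) / (2.20716 × 10^27) = 7.94688 × 10^-8 s⁻²
n = √(GM/a³) = 0.000281902 rad/s ≈ 0.0002819 rad/s

Final answer: n = 0.0002819 rad/s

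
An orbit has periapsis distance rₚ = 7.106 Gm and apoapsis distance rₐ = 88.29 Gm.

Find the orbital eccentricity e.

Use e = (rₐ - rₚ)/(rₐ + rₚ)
rₚ = 7.106 Gm = 7.106 × 10^9 m
rₐ = 88.29 Gm = 8.829 × 10^10 m
rₐ − rₚ = 8.1184 × 10^10 m
rₐ + rₚ = 9.5396 × 10^10 m
e = (rₐ − rₚ)/(rₐ + rₚ) = 0.851021

Final answer: e = 0.851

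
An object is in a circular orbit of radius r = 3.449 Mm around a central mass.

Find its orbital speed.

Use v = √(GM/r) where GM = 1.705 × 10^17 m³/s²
r = 3.449 Mm = 3.449 × 10^6 m
GM = 1.705 × 10^17 m³/s²
GM/r = (1.705 × 10^17) / (3.449 × 10^6) = 4.94346 × 10^10 m²/s²
v = √(GM/r) = 222339 m/s ≈ 222.3 km/s

Final answer: 222.3 km/s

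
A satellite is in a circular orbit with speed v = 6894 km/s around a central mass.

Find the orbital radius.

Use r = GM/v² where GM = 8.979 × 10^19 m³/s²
v = 6894 km/s = 6.894 × 10^6 m/s
GM = 8.979 × 10^19 m³/s²
v² = 4.75272 × 10^13 m²/s²
r = GM/v² = (8.979 × 10^19) / (4.75272 × 10^13) = 1.88923 × 10^6 m ≈ 1.889 Mm

Final answer: 1.889 Mm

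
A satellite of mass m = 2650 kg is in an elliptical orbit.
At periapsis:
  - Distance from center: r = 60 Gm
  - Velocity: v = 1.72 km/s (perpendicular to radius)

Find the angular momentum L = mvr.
r = 60 Gm = 6 × 10^10 m
v = 1.72 km/s = 1720 m/s
vr = 1720 × 6 × 10^10 = 1.032 × 10^14 m²/s
L = m × vr = 2650 × 1.032 × 10^14 = 2.7348 × 10^17 kg·m²/s ≈ 2.735 × 10^17 kg·m²/s

Final answer: L = 2.735 × 10^17 kg·m²/s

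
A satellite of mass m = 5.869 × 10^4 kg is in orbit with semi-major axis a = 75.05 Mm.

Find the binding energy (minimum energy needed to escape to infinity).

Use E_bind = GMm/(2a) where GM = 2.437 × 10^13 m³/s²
a = 75.05 Mm = 7.505 × 10^7 m
GM = 2.437 × 10^13 m³/s²
m = 5.869 × 10^4 kg
GMm = 2.437 × 10^13 × 58690 = 1.43028 × 10^18 m³·kg/s²
2a = 1.501 × 10^8 m
E_bind = GMm/(2a) = 9.52882 × 10^9 J ≈ 9.529 GJ

Final answer: 9.529 GJ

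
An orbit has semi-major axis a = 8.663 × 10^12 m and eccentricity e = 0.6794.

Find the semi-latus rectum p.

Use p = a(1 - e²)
a = 8.663 × 10^12 m
e = 0.6794,  e² = 0.461584,  1 − e² = 0.538416
p = a(1 − e²) = 8.663 × 10^12 m × 0.538416 = 4.66429 × 10^12 m ≈ 4.664 × 10^12 m

Final answer: p = 4.664 × 10^12 m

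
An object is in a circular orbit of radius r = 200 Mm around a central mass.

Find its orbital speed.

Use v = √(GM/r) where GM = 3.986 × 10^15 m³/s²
r = 200 Mm = 2 × 10^8 m
GM = 3.986 × 10^15 m³/s²
GM/r = (3.986 × 10^15) / (2 × 10^8) = 1.993 × 10^7 m²/s²
v = √(GM/r) = 4464.3 m/s ≈ 4.464 km/s

Final answer: 4.464 km/s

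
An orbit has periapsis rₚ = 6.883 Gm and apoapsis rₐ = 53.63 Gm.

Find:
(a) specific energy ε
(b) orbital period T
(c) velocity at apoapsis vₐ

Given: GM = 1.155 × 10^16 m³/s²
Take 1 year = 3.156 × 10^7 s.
rₚ = 6.883 Gm = 6.883 × 10^9 m
rₐ = 53.63 Gm = 5.363 × 10^10 m
GM = 1.155 × 10^16 m³/s²
a = (rₚ + rₐ)/2 = 3.02565 × 10^10 m
e = (rₐ − rₚ)/(rₐ + rₚ) = (4.6747 × 10^10) / (6.0513 × 10^10) = 0.772512
(a) 2a = 6.0513 × 10^10 m;  ε = −GM/(2a) = -190868 J/kg ≈ -190.9 kJ/kg
(b) a³ = 2.76985 × 10^31 m³;  T = 2π √(a³/GM) = 2π × 4.89708 × 10^7 s = 3.07692 × 10^8 s ≈ 9.749 years
(c) vₐ² = GM (2/rₐ − 1/a) = 1.155 × 10^16 × (3.72926 × 10^-11 − 3.30507 × 10^-11) = 48992.9 m²/s²;  vₐ = 221.343 m/s ≈ 221.3 m/s

Final answer:
(a) specific energy ε = -190.9 kJ/kg
(b) orbital period T = 9.749 years
(c) velocity at apoapsis vₐ = 221.3 m/s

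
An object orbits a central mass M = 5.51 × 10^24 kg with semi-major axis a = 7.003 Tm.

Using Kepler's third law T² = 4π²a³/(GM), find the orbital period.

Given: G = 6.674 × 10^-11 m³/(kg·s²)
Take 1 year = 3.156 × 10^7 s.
M = 5.51 × 10^24 kg
GM = G × M = 6.674 × 10^-11 × 5.51 × 10^24 = 3.67737 × 10^14 m³/s²
a = 7.003 Tm = 7.003 × 10^12 m
a³ = 3.43441 × 10^38 m³
T = 2π √(a³/GM) = 2π √((3.43441 × 10^38) / (3.67737 × 10^14)) = 2π × 9.66401 × 10^11 s
T = 6.07208 × 10^12 s ≈ 1.924 × 10^5 years

Final answer: 1.924 × 10^5 years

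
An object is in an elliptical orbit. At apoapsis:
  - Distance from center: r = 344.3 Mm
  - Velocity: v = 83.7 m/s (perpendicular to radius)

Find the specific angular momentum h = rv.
r = 344.3 Mm = 3.443 × 10^8 m
v = 83.7 m/s
h = rv = 3.443 × 10^8 × 83.7 = 2.88179 × 10^10 m²/s ≈ 2.882 × 10^10 m²/s

Final answer: h = 2.882 × 10^10 m²/s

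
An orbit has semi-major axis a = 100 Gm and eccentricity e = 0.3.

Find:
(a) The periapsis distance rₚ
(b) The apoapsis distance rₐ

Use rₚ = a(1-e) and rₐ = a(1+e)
a = 100 Gm = 1 × 10^11 m
e = 0.3:  1 − e = 0.7,  1 + e = 1.3
(a) rₚ = a(1 − e) = 1 × 10^11 m × 0.7 = 7 × 10^10 m ≈ 70 Gm
(b) rₐ = a(1 + e) = 1 × 10^11 m × 1.3 = 1.3 × 10^11 m ≈ 130 Gm

Final answer:
(a) rₚ = 70 Gm
(b) rₐ = 130 Gm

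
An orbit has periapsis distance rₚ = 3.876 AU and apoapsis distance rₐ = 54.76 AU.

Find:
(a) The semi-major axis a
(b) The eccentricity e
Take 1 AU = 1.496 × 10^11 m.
rₚ = 3.876 AU = 5.7985 × 10^11 m
rₐ = 54.76 AU = 8.1921 × 10^12 m
(a) a = (rₚ + rₐ)/2 = 4.38597 × 10^12 m ≈ 29.32 AU
(b) e = (rₐ − rₚ)/(rₐ + rₚ) = (7.61225 × 10^12) / (8.77195 × 10^12) = 0.867795

Final answer:
(a) a = 29.32 AU
(b) e = 0.8678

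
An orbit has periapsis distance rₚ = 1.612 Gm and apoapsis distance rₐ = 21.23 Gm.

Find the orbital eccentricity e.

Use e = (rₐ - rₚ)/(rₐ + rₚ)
rₚ = 1.612 Gm = 1.612 × 10^9 m
rₐ = 21.23 Gm = 2.123 × 10^10 m
rₐ − rₚ = 1.9618 × 10^10 m
rₐ + rₚ = 2.2842 × 10^10 m
e = (rₐ − rₚ)/(rₐ + rₚ) = 0.858856

Final answer: e = 0.8589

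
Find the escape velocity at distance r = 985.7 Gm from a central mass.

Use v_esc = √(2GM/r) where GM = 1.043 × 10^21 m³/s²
r = 985.7 Gm = 9.857 × 10^11 m
GM = 1.043 × 10^21 m³/s²
2GM/r = 2 × (1.043 × 10^21) / (9.857 × 10^11) = 2.11626 × 10^9 m²/s²
v_esc = √(2GM/r) = 46002.9 m/s ≈ 46 km/s

Final answer: 46 km/s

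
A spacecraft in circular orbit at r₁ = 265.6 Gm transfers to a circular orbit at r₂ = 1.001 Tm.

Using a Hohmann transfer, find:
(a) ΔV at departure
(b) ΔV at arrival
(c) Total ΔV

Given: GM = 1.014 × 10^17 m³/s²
r₁ = 265.6 Gm = 2.656 × 10^11 m
r₂ = 1.001 Tm = 1.001 × 10^12 m
GM = 1.014 × 10^17 m³/s²
Transfer ellipse: a_t = (r₁ + r₂)/2 = 6.333 × 10^11 m
Circular speed at r₁: v₁ = √(GM/r₁) = 617.881 m/s
Transfer speed at r₁ (periapsis): v₁ₜ = √(GM(2/r₁ − 1/a_t)) = 776.814 m/s
(a) ΔV₁ = v₁ₜ − v₁ = 158.933 m/s ≈ 158.9 m/s
Circular speed at r₂: v₂ = √(GM/r₂) = 318.275 m/s
Transfer speed at r₂ (apoapsis): v₂ₜ = √(GM(2/r₂ − 1/a_t)) = 206.116 m/s
(b) ΔV₂ = v₂ − v₂ₜ = 112.159 m/s ≈ 112.2 m/s
(c) ΔV_total = ΔV₁ + ΔV₂ = 271.092 m/s ≈ 271.1 m/s

Final answer:
(a) ΔV₁ = 158.9 m/s
(b) ΔV₂ = 112.2 m/s
(c) ΔV_total = 271.1 m/s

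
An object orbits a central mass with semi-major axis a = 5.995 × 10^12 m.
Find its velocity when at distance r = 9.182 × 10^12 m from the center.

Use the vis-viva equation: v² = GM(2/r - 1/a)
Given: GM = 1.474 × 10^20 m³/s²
a = 5.995 × 10^12 m
r = 9.182 × 10^12 m
GM = 1.474 × 10^20 m³/s²
2/r − 1/a = 2.17817 × 10^-13 − 1.66806 × 10^-13 = 5.10118 × 10^-14 m⁻¹
v² = GM (2/r − 1/a) = 7.51914 × 10^6 m²/s²
v = 2742.1 m/s ≈ 2.742 km/s

Final answer: 2.742 km/s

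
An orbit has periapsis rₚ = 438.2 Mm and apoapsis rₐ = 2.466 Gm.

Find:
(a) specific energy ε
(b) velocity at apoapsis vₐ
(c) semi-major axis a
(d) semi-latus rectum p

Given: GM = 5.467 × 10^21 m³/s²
rₚ = 438.2 Mm = 4.382 × 10^8 m
rₐ = 2.466 Gm = 2.466 × 10^9 m
GM = 5.467 × 10^21 m³/s²
a = (rₚ + rₐ)/2 = 1.4521 × 10^9 m
e = (rₐ − rₚ)/(rₐ + rₚ) = (2.0278 × 10^9) / (2.9042 × 10^9) = 0.69823
(a) 2a = 2.9042 × 10^9 m;  ε = −GM/(2a) = -1.88245 × 10^12 J/kg ≈ -1882 GJ/kg
(b) vₐ² = GM (2/rₐ − 1/a) = 5.467 × 10^21 × (8.1103 × 10^-10 − 6.88658 × 10^-10) = 6.69009 × 10^11 m²/s²;  vₐ = 817930 m/s ≈ 817.9 km/s
(c) a = 1.4521 × 10^9 m ≈ 1.452 Gm
(d) 1 − e² = 0.512475;  p = a(1 − e²) = 1.4521 × 10^9 × 0.512475 = 7.44164 × 10^8 m ≈ 744.2 Mm

Final answer:
(a) specific energy ε = -1882 GJ/kg
(b) velocity at apoapsis vₐ = 817.9 km/s
(c) semi-major axis a = 1.452 Gm
(d) semi-latus rectum p = 744.2 Mm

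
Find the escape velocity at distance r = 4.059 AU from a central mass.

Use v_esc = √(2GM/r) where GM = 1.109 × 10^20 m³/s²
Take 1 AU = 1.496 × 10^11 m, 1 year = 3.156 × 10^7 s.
r = 4.059 AU = 6.07226 × 10^11 m
GM = 1.109 × 10^20 m³/s²
2GM/r = 2 × (1.109 × 10^20) / (6.07226 × 10^11) = 3.65267 × 10^8 m²/s²
v_esc = √(2GM/r) = 19112 m/s ≈ 4.032 AU/year

Final answer: 4.032 AU/year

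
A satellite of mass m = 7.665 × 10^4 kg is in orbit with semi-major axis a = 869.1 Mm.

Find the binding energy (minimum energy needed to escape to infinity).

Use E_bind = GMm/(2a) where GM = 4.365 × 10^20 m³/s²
a = 869.1 Mm = 8.691 × 10^8 m
GM = 4.365 × 10^20 m³/s²
m = 7.665 × 10^4 kg
GMm = 4.365 × 10^20 × 76650 = 3.34577 × 10^25 m³·kg/s²
2a = 1.7382 × 10^9 m
E_bind = GMm/(2a) = 1.92485 × 10^16 J ≈ 19.25 PJ

Final answer: 19.25 PJ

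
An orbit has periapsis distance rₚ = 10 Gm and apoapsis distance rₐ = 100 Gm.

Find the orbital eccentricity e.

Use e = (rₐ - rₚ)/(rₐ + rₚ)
rₚ = 10 Gm = 1 × 10^10 m
rₐ = 100 Gm = 1 × 10^11 m
rₐ − rₚ = 9 × 10^10 m
rₐ + rₚ = 1.1 × 10^11 m
e = (rₐ − rₚ)/(rₐ + rₚ) = 0.818182

Final answer: e = 0.8182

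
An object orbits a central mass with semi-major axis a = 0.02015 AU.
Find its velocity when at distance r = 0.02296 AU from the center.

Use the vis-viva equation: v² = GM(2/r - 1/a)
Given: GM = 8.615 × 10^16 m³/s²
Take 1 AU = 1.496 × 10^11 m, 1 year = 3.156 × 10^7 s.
a = 0.02015 AU = 3.01444 × 10^9 m
r = 0.02296 AU = 3.43482 × 10^9 m
GM = 8.615 × 10^16 m³/s²
2/r − 1/a = 5.82273 × 10^-10 − 3.31737 × 10^-10 = 2.50536 × 10^-10 m⁻¹
v² = GM (2/r − 1/a) = 2.15837 × 10^7 m²/s²
v = 4645.83 m/s ≈ 0.9801 AU/year

Final answer: 0.9801 AU/year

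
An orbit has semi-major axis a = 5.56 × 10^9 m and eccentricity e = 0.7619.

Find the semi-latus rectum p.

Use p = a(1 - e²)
a = 5.56 × 10^9 m
e = 0.7619,  e² = 0.580492,  1 − e² = 0.419508
p = a(1 − e²) = 5.56 × 10^9 m × 0.419508 = 2.33247 × 10^9 m ≈ 2.332 × 10^9 m

Final answer: p = 2.332 × 10^9 m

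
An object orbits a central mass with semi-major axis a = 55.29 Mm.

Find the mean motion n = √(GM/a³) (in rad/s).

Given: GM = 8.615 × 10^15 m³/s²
a = 55.29 Mm = 5.529 × 10^7 m
GM = 8.615 × 10^15 m³/s²
a³ = 1.69021 × 10^23 m³
GM/a³ = (8.615 × 10^15) / (1.69021 × 10^23) = 5.09701 × 10^-8 s⁻²
n = √(GM/a³) = 0.000225766 rad/s ≈ 0.0002258 rad/s

Final answer: n = 0.0002258 rad/s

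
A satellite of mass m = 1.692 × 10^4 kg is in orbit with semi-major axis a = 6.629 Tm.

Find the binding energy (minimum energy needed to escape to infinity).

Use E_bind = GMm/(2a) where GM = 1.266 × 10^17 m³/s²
a = 6.629 Tm = 6.629 × 10^12 m
GM = 1.266 × 10^17 m³/s²
m = 1.692 × 10^4 kg
GMm = 1.266 × 10^17 × 16920 = 2.14207 × 10^21 m³·kg/s²
2a = 1.3258 × 10^13 m
E_bind = GMm/(2a) = 1.61568 × 10^8 J ≈ 161.6 MJ

Final answer: 161.6 MJ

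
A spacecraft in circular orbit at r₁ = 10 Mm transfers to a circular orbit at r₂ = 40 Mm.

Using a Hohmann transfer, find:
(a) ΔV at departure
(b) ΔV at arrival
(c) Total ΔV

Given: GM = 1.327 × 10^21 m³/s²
r₁ = 10 Mm = 1 × 10^7 m
r₂ = 40 Mm = 4 × 10^7 m
GM = 1.327 × 10^21 m³/s²
Transfer ellipse: a_t = (r₁ + r₂)/2 = 2.5 × 10^7 m
Circular speed at r₁: v₁ = √(GM/r₁) = 1.15195 × 10^7 m/s
Transfer speed at r₁ (periapsis): v₁ₜ = √(GM(2/r₁ − 1/a_t)) = 1.45712 × 10^7 m/s
(a) ΔV₁ = v₁ₜ − v₁ = 3.05166 × 10^6 m/s ≈ 3052 km/s
Circular speed at r₂: v₂ = √(GM/r₂) = 5.75977 × 10^6 m/s
Transfer speed at r₂ (apoapsis): v₂ₜ = √(GM(2/r₂ − 1/a_t)) = 3.6428 × 10^6 m/s
(b) ΔV₂ = v₂ − v₂ₜ = 2.11697 × 10^6 m/s ≈ 2117 km/s
(c) ΔV_total = ΔV₁ + ΔV₂ = 5.16863 × 10^6 m/s ≈ 5169 km/s

Final answer:
(a) ΔV₁ = 3052 km/s
(b) ΔV₂ = 2117 km/s
(c) ΔV_total = 5169 km/s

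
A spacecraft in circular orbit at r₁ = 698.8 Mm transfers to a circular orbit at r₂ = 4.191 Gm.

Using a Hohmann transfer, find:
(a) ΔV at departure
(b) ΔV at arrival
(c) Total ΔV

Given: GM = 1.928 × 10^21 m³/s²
r₁ = 698.8 Mm = 6.988 × 10^8 m
r₂ = 4.191 Gm = 4.191 × 10^9 m
GM = 1.928 × 10^21 m³/s²
Transfer ellipse: a_t = (r₁ + r₂)/2 = 2.4449 × 10^9 m
Circular speed at r₁: v₁ = √(GM/r₁) = 1.66103 × 10^6 m/s
Transfer speed at r₁ (periapsis): v₁ₜ = √(GM(2/r₁ − 1/a_t)) = 2.17473 × 10^6 m/s
(a) ΔV₁ = v₁ₜ − v₁ = 513702 m/s ≈ 513.7 km/s
Circular speed at r₂: v₂ = √(GM/r₂) = 678258 m/s
Transfer speed at r₂ (apoapsis): v₂ₜ = √(GM(2/r₂ − 1/a_t)) = 362611 m/s
(b) ΔV₂ = v₂ − v₂ₜ = 315647 m/s ≈ 315.6 km/s
(c) ΔV_total = ΔV₁ + ΔV₂ = 829349 m/s ≈ 829.3 km/s

Final answer:
(a) ΔV₁ = 513.7 km/s
(b) ΔV₂ = 315.6 km/s
(c) ΔV_total = 829.3 km/s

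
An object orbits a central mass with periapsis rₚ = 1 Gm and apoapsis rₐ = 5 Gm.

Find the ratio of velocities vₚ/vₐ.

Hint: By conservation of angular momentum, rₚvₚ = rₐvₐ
rₚ = 1 Gm = 1 × 10^9 m
rₐ = 5 Gm = 5 × 10^9 m
rₚvₚ = rₐvₐ  ⇒  vₚ/vₐ = rₐ/rₚ
vₚ/vₐ = (5 × 10^9) / (1 × 10^9) = 5

Final answer: vₚ/vₐ = 5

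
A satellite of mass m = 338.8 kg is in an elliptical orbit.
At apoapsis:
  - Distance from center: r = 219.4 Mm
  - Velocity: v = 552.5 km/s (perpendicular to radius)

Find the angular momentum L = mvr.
r = 219.4 Mm = 2.194 × 10^8 m
v = 552.5 km/s = 552500 m/s
vr = 552500 × 2.194 × 10^8 = 1.21218 × 10^14 m²/s
L = m × vr = 338.8 × 1.21218 × 10^14 = 4.10688 × 10^16 kg·m²/s ≈ 4.107 × 10^16 kg·m²/s

Final answer: L = 4.107 × 10^16 kg·m²/s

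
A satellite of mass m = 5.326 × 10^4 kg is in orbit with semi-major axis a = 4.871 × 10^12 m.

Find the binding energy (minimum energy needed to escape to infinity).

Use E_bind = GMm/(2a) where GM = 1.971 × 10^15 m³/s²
a = 4.871 × 10^12 m
GM = 1.971 × 10^15 m³/s²
m = 5.326 × 10^4 kg
GMm = 1.971 × 10^15 × 53260 = 1.04975 × 10^20 m³·kg/s²
2a = 9.742 × 10^12 m
E_bind = GMm/(2a) = 1.07756 × 10^7 J ≈ 10.78 MJ

Final answer: 10.78 MJ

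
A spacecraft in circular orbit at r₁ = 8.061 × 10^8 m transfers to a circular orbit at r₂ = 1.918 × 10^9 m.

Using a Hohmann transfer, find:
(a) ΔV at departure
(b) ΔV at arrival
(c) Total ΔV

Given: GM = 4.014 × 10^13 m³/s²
r₁ = 8.061 × 10^8 m
r₂ = 1.918 × 10^9 m
GM = 4.014 × 10^13 m³/s²
Transfer ellipse: a_t = (r₁ + r₂)/2 = 1.36205 × 10^9 m
Circular speed at r₁: v₁ = √(GM/r₁) = 223.149 m/s
Transfer speed at r₁ (periapsis): v₁ₜ = √(GM(2/r₁ − 1/a_t)) = 264.802 m/s
(a) ΔV₁ = v₁ₜ − v₁ = 41.6538 m/s ≈ 41.65 m/s
Circular speed at r₂: v₂ = √(GM/r₂) = 144.665 m/s
Transfer speed at r₂ (apoapsis): v₂ₜ = √(GM(2/r₂ − 1/a_t)) = 111.292 m/s
(b) ΔV₂ = v₂ − v₂ₜ = 33.3737 m/s ≈ 33.37 m/s
(c) ΔV_total = ΔV₁ + ΔV₂ = 75.0275 m/s ≈ 75.03 m/s

Final answer:
(a) ΔV₁ = 41.65 m/s
(b) ΔV₂ = 33.37 m/s
(c) ΔV_total = 75.03 m/s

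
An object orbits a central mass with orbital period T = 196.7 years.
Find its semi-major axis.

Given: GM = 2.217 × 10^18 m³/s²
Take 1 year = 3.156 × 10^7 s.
T = 196.7 years = 6.20785 × 10^9 s
GM = 2.217 × 10^18 m³/s²
Kepler's third law: a³ = GM T² / (4π²)
T² = 3.85374 × 10^19 s²
a³ = (2.217 × 10^18) × (3.85374 × 10^19) / (4π²) = 2.16416 × 10^36 m³
a = (a³)^(1/3) = 1.29349 × 10^12 m ≈ 1.293 Tm

Final answer: 1.293 Tm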